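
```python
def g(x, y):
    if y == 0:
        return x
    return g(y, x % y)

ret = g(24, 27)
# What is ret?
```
Call trace:
g(x=24, y=27)
  g(x=27, y=24)
    g(x=24, y=3)
      g(x=3, y=0)
      -> return 3
    -> return 3
  -> return 3
-> return 3

Final answer: 3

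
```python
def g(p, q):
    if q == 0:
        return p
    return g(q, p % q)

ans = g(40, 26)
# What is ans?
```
Call trace:
g(p=40, q=26)
  g(p=26, q=14)
    g(p=14, q=12)
      g(p=12, q=2)
        g(p=2, q=0)
        -> return 2
      -> return 2
    -> return 2
  -> return 2
-> return 2

Final answer: 2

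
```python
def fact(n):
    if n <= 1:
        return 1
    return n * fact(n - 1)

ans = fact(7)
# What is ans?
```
Call trace:
fact(n=7)
  fact(n=6)
    fact(n=5)
      fact(n=4)
        fact(n=3)
          fact(n=2)
            fact(n=1)
            -> return 1
          -> return 2
        -> return 6
      -> return 24
    -> return 120
  -> return 720
-> return 5040

Final answer: 5040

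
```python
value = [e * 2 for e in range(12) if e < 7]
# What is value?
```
Trace:
  e=0
  e=1
  e=2
  e=3
  e=4
  e=5
  e=6
  e=7
  e=8
  e=9
  e=10
  e=11
  value=[0, 2, 4, 6, 8, 10, 12]

Final answer: [0, 2, 4, 6, 8, 10, 12]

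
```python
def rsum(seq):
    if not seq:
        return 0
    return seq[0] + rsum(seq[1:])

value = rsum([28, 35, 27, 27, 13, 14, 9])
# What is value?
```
Call trace:
rsum(seq=[28, 35, 27, 27, 13, 14, 9])
  rsum(seq=[35, 27, 27, 13, 14, 9])
    rsum(seq=[27, 27, 13, 14, 9])
      rsum(seq=[27, 13, 14, 9])
        rsum(seq=[13, 14, 9])
          rsum(seq=[14, 9])
            rsum(seq=[9])
              rsum(seq=[])
              -> return 0
            -> return 9
          -> return 23
        -> return 36
      -> return 63
    -> return 90
  -> return 125
-> return 153

Final answer: 153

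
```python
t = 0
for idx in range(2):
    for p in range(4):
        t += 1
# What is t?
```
Trace:
  t=0
  t=1, idx=0, p=0
  t=2, idx=0, p=1
  t=3, idx=0, p=2
  t=4, idx=0, p=3
  t=5, idx=1, p=0
  t=6, idx=1, p=1
  t=7, idx=1, p=2
  t=8, idx=1, p=3

Final answer: 8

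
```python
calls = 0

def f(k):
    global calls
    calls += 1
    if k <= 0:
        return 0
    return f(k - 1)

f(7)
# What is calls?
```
Call trace:
f(k=7)
  f(k=6)
    f(k=5)
      f(k=4)
        f(k=3)
          f(k=2)
            f(k=1)
              f(k=0)
              -> return 0
            -> return 0
          -> return 0
        -> return 0
      -> return 0
    -> return 0
  -> return 0
-> return 0

calls is incremented once per call. f is entered once for each k = 7, 6, 5, 4, 3, 2, 1, 0 (the k <= 0 call returns without recursing), i.e. 7 + 1 calls.
calls = 8

Final answer: 8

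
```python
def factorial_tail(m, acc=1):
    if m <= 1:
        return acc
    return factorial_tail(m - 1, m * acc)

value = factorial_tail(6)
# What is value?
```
Call trace:
factorial_tail(m=6, acc=1)
  factorial_tail(m=5, acc=6)
    factorial_tail(m=4, acc=30)
      factorial_tail(m=3, acc=120)
        factorial_tail(m=2, acc=360)
          factorial_tail(m=1, acc=720)
          -> return 720
        -> return 720
      -> return 720
    -> return 720
  -> return 720
-> return 720

Final answer: 720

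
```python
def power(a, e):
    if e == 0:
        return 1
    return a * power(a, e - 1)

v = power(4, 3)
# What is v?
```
Call trace:
power(a=4, e=3)
  power(a=4, e=2)
    power(a=4, e=1)
      power(a=4, e=0)
      -> return 1
    -> return 4
  -> return 16
-> return 64

Final answer: 64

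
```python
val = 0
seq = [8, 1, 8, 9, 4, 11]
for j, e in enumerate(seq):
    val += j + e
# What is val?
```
Trace:
  val=0
  val=8, j=0, e=8
  val=10, j=1, e=1
  val=20, j=2, e=8
  val=32, j=3, e=9
  val=40, j=4, e=4
  val=56, j=5, e=11

Final answer: 56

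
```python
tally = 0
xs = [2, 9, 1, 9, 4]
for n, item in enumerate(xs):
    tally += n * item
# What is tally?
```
Trace:
  tally=0
  tally=0, n=0, item=2
  tally=9, n=1, item=9
  tally=11, n=2, item=1
  tally=38, n=3, item=9
  tally=54, n=4, item=4

Final answer: 54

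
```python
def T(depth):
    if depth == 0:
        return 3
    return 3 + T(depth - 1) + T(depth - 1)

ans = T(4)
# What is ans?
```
Call trace (a repeated sub-call is expanded the first time; later identical calls just restate its return value):
T(depth=4)
  T(depth=3)
    T(depth=2)
      T(depth=1)
        T(depth=0)
        -> return 3
        T(depth=0)
        -> return 3
      -> return 9
      T(depth=1) -> return 9  (same call as traced above)
    -> return 21
    T(depth=2) -> return 21  (same call as traced above)
  -> return 45
  T(depth=3) -> return 45  (same call as traced above)
-> return 93

Final answer: 93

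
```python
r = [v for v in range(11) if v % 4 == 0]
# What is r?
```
Trace:
  v=0
  v=1
  v=2
  v=3
  v=4
  v=5
  v=6
  v=7
  v=8
  v=9
  v=10
  r=[0, 4, 8]

Final answer: [0, 4, 8]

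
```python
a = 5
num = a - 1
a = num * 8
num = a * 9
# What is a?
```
Trace:
  a=5
  a=5, num=4
  a=32, num=4
  a=32, num=288

Final answer: 32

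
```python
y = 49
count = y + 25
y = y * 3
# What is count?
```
Trace:
  y=49
  y=49, count=74
  y=147, count=74

Final answer: 74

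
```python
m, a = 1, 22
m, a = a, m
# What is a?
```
Trace:
  m=1, a=22
  m=22, a=1

Final answer: 1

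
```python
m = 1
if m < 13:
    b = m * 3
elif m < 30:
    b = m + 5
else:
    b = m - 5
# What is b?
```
Trace:
  m=1
  m=1, b=3

Final answer: 3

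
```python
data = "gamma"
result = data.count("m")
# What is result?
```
Trace:
  data='gamma'
  data='gamma', result=2

Final answer: 2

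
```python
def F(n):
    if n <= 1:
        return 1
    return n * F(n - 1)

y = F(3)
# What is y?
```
Call trace:
F(n=3)
  F(n=2)
    F(n=1)
    -> return 1
  -> return 2
-> return 6

Final answer: 6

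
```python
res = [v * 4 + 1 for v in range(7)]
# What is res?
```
Trace:
  v=0
  v=1
  v=2
  v=3
  v=4
  v=5
  v=6
  res=[1, 5, 9, 13, 17, 21, 25]

Final answer: [1, 5, 9, 13, 17, 21, 25]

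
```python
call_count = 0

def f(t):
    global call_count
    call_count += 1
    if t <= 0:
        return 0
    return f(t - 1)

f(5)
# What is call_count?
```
Call trace:
f(t=5)
  f(t=4)
    f(t=3)
      f(t=2)
        f(t=1)
          f(t=0)
          -> return 0
        -> return 0
      -> return 0
    -> return 0
  -> return 0
-> return 0

call_count is incremented once per call. f is entered once for each t = 5, 4, 3, 2, 1, 0 (the t <= 0 call returns without recursing), i.e. 5 + 1 calls.
call_count = 6

Final answer: 6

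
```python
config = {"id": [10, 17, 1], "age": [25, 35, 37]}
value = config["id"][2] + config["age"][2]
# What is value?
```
Trace:
  config={'id': [10, 17, 1], 'age': [25, 35, 37]}
  config={'id': [10, 17, 1], 'age': [25, 35, 37]}, value=38

Final answer: 38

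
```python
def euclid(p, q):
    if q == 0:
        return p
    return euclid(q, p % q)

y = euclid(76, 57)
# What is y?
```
Call trace:
euclid(p=76, q=57)
  euclid(p=57, q=19)
    euclid(p=19, q=0)
    -> return 19
  -> return 19
-> return 19

Final answer: 19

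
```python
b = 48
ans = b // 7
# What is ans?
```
Trace:
  b=48
  b=48, ans=6

Final answer: 6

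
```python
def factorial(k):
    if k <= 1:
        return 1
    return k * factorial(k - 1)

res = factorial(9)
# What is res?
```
Call trace:
factorial(k=9)
  factorial(k=8)
    factorial(k=7)
      factorial(k=6)
        factorial(k=5)
          factorial(k=4)
            factorial(k=3)
              factorial(k=2)
                factorial(k=1)
                -> return 1
              -> return 2
            -> return 6
          -> return 24
        -> return 120
      -> return 720
    -> return 5040
  -> return 40320
-> return 362880

Final answer: 362880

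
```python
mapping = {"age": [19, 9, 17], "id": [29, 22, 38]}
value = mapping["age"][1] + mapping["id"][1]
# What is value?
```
Trace:
  mapping={'age': [19, 9, 17], 'id': [29, 22, 38]}
  mapping={'age': [19, 9, 17], 'id': [29, 22, 38]}, value=31

Final answer: 31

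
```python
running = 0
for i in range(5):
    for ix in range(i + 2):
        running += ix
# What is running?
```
Trace:
  running=0
  running=0, i=0, ix=0
  running=1, i=0, ix=1
  running=1, i=1, ix=0
  running=2, i=1, ix=1
  running=4, i=1, ix=2
  running=4, i=2, ix=0
  running=5, i=2, ix=1
  running=7, i=2, ix=2
  running=10, i=2, ix=3
  running=10, i=3, ix=0
  running=11, i=3, ix=1
  running=13, i=3, ix=2
  running=16, i=3, ix=3
  running=20, i=3, ix=4
  running=20, i=4, ix=0
  running=21, i=4, ix=1
  running=23, i=4, ix=2
  running=26, i=4, ix=3
  running=30, i=4, ix=4
  running=35, i=4, ix=5

Final answer: 35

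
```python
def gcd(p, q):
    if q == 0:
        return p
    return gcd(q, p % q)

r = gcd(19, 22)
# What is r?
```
Call trace:
gcd(p=19, q=22)
  gcd(p=22, q=19)
    gcd(p=19, q=3)
      gcd(p=3, q=1)
        gcd(p=1, q=0)
        -> return 1
      -> return 1
    -> return 1
  -> return 1
-> return 1

Final answer: 1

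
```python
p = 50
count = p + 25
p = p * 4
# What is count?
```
Trace:
  p=50
  p=50, count=75
  p=200, count=75

Final answer: 75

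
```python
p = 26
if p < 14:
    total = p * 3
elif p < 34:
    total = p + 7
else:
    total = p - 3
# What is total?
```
Trace:
  p=26
  p=26, total=33

Final answer: 33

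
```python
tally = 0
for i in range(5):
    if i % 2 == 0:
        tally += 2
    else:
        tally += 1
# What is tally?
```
Trace:
  tally=0
  tally=2, i=0
  tally=3, i=1
  tally=5, i=2
  tally=6, i=3
  tally=8, i=4

Final answer: 8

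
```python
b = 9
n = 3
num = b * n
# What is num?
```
Trace:
  b=9
  b=9, n=3
  b=9, n=3, num=27

Final answer: 27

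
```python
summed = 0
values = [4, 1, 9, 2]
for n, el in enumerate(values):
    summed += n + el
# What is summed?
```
Trace:
  summed=0
  summed=4, n=0, el=4
  summed=6, n=1, el=1
  summed=17, n=2, el=9
  summed=22, n=3, el=2

Final answer: 22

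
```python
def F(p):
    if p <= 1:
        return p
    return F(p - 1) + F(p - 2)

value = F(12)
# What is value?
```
Call trace (a repeated sub-call is expanded the first time; later identical calls just restate its return value):
F(p=12)
  F(p=11)
    F(p=10)
      F(p=9)
        F(p=8)
          F(p=7)
            F(p=6)
              F(p=5)
                F(p=4)
                  F(p=3)
                    F(p=2)
                      F(p=1)
                      -> return 1
                      F(p=0)
                      -> return 0
                    -> return 1
                    F(p=1)
                    -> return 1
                  -> return 2
                  F(p=2) -> return 1  (same call as traced above)
                -> return 3
                F(p=3) -> return 2  (same call as traced above)
              -> return 5
              F(p=4) -> return 3  (same call as traced above)
            -> return 8
            F(p=5) -> return 5  (same call as traced above)
          -> return 13
          F(p=6) -> return 8  (same call as traced above)
        -> return 21
        F(p=7) -> return 13  (same call as traced above)
      -> return 34
      F(p=8) -> return 21  (same call as traced above)
    -> return 55
    F(p=9) -> return 34  (same call as traced above)
  -> return 89
  F(p=10) -> return 55  (same call as traced above)
-> return 144

Final answer: 144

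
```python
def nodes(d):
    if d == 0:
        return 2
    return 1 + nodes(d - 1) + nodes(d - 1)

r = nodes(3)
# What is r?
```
Call trace (a repeated sub-call is expanded the first time; later identical calls just restate its return value):
nodes(d=3)
  nodes(d=2)
    nodes(d=1)
      nodes(d=0)
      -> return 2
      nodes(d=0)
      -> return 2
    -> return 5
    nodes(d=1) -> return 5  (same call as traced above)
  -> return 11
  nodes(d=2) -> return 11  (same call as traced above)
-> return 23

Final answer: 23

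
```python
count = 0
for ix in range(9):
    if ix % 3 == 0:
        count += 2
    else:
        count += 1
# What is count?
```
Trace:
  count=0
  count=2, ix=0
  count=3, ix=1
  count=4, ix=2
  count=6, ix=3
  count=7, ix=4
  count=8, ix=5
  count=10, ix=6
  count=11, ix=7
  count=12, ix=8

Final answer: 12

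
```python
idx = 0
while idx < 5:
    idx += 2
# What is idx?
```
Trace:
  idx=0
  idx=2
  idx=4
  idx=6

Final answer: 6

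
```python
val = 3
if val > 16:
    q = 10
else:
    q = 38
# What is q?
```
Trace:
  val=3
  val=3, q=38

Final answer: 38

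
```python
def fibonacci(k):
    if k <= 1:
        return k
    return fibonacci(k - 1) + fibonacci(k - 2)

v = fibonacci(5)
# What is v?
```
Call trace (a repeated sub-call is expanded the first time; later identical calls just restate its return value):
fibonacci(k=5)
  fibonacci(k=4)
    fibonacci(k=3)
      fibonacci(k=2)
        fibonacci(k=1)
        -> return 1
        fibonacci(k=0)
        -> return 0
      -> return 1
      fibonacci(k=1)
      -> return 1
    -> return 2
    fibonacci(k=2) -> return 1  (same call as traced above)
  -> return 3
  fibonacci(k=3) -> return 2  (same call as traced above)
-> return 5

Final answer: 5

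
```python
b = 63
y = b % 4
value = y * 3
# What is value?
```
Trace:
  b=63
  b=63, y=3
  b=63, y=3, value=9

Final answer: 9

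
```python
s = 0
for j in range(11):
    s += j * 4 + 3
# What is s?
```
Trace:
  s=0
  s=3, j=0
  s=10, j=1
  s=21, j=2
  s=36, j=3
  s=55, j=4
  s=78, j=5
  s=105, j=6
  s=136, j=7
  s=171, j=8
  s=210, j=9
  s=253, j=10

Final answer: 253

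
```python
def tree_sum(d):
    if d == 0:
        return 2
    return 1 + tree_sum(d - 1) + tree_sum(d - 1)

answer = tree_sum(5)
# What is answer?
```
Call trace (a repeated sub-call is expanded the first time; later identical calls just restate its return value):
tree_sum(d=5)
  tree_sum(d=4)
    tree_sum(d=3)
      tree_sum(d=2)
        tree_sum(d=1)
          tree_sum(d=0)
          -> return 2
          tree_sum(d=0)
          -> return 2
        -> return 5
        tree_sum(d=1) -> return 5  (same call as traced above)
      -> return 11
      tree_sum(d=2) -> return 11  (same call as traced above)
    -> return 23
    tree_sum(d=3) -> return 23  (same call as traced above)
  -> return 47
  tree_sum(d=4) -> return 47  (same call as traced above)
-> return 95

Final answer: 95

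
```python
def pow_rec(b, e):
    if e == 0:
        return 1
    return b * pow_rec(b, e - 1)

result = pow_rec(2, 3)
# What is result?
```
Call trace:
pow_rec(b=2, e=3)
  pow_rec(b=2, e=2)
    pow_rec(b=2, e=1)
      pow_rec(b=2, e=0)
      -> return 1
    -> return 2
  -> return 4
-> return 8

Final answer: 8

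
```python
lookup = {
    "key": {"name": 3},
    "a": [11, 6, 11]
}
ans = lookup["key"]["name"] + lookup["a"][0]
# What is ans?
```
Trace:
  lookup={'key': {'name': 3}, 'a': [11, 6, 11]}
  lookup={'key': {'name': 3}, 'a': [11, 6, 11]}, ans=14

Final answer: 14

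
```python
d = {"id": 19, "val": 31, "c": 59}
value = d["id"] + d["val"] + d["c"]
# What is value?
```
Trace:
  d={'id': 19, 'val': 31, 'c': 59}
  d={'id': 19, 'val': 31, 'c': 59}, value=109

Final answer: 109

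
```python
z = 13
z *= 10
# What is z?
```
Trace:
  z=13
  z=130

Final answer: 130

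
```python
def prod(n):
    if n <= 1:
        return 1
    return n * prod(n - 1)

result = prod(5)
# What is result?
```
Call trace:
prod(n=5)
  prod(n=4)
    prod(n=3)
      prod(n=2)
        prod(n=1)
        -> return 1
      -> return 2
    -> return 6
  -> return 24
-> return 120

Final answer: 120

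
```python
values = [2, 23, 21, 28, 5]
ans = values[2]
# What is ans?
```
Trace:
  values=[2, 23, 21, 28, 5]
  values=[2, 23, 21, 28, 5], ans=21

Final answer: 21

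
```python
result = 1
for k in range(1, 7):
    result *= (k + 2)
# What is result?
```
Trace:
  result=1
  result=3, k=1
  result=12, k=2
  result=60, k=3
  result=360, k=4
  result=2520, k=5
  result=20160, k=6

Final answer: 20160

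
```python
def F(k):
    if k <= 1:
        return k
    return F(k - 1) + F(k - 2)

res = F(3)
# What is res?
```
Call trace:
F(k=3)
  F(k=2)
    F(k=1)
    -> return 1
    F(k=0)
    -> return 0
  -> return 1
  F(k=1)
  -> return 1
-> return 2

Final answer: 2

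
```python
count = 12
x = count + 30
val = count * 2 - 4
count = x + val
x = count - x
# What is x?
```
Trace:
  count=12
  count=12, x=42
  count=12, x=42, val=20
  count=62, x=42, val=20
  count=62, x=20, val=20

Final answer: 20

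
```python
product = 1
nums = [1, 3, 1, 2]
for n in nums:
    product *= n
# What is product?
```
Trace:
  product=1
  product=1, n=1
  product=3, n=3
  product=3, n=1
  product=6, n=2

Final answer: 6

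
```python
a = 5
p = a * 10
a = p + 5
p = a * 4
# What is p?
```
Trace:
  a=5
  a=5, p=50
  a=55, p=50
  a=55, p=220

Final answer: 220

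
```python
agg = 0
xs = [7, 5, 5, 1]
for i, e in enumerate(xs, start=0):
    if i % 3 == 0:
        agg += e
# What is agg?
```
Trace:
  agg=0
  agg=7, i=0, e=7
  agg=7, i=1, e=5
  agg=7, i=2, e=5
  agg=8, i=3, e=1

Final answer: 8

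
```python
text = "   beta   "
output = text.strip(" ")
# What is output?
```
Trace:
  text='   beta   '
  text='   beta   ', output='beta'

Final answer: 'beta'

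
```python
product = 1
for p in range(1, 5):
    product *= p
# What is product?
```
Trace:
  product=1
  product=1, p=1
  product=2, p=2
  product=6, p=3
  product=24, p=4

Final answer: 24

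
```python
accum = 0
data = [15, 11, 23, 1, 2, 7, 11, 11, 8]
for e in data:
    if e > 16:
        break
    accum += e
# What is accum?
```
Trace:
  accum=0
  accum=15, e=15
  accum=26, e=11
  accum=26, e=23

Final answer: 26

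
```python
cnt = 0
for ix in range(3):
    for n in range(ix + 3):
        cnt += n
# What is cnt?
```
Trace:
  cnt=0
  cnt=0, ix=0, n=0
  cnt=1, ix=0, n=1
  cnt=3, ix=0, n=2
  cnt=3, ix=1, n=0
  cnt=4, ix=1, n=1
  cnt=6, ix=1, n=2
  cnt=9, ix=1, n=3
  cnt=9, ix=2, n=0
  cnt=10, ix=2, n=1
  cnt=12, ix=2, n=2
  cnt=15, ix=2, n=3
  cnt=19, ix=2, n=4

Final answer: 19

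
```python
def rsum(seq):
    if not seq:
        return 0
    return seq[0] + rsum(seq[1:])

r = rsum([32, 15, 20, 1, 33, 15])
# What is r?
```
Call trace:
rsum(seq=[32, 15, 20, 1, 33, 15])
  rsum(seq=[15, 20, 1, 33, 15])
    rsum(seq=[20, 1, 33, 15])
      rsum(seq=[1, 33, 15])
        rsum(seq=[33, 15])
          rsum(seq=[15])
            rsum(seq=[])
            -> return 0
          -> return 15
        -> return 48
      -> return 49
    -> return 69
  -> return 84
-> return 116

Final answer: 116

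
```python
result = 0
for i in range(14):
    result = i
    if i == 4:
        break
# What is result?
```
Trace:
  result=0
  result=0, i=0
  result=1, i=1
  result=2, i=2
  result=3, i=3
  result=4, i=4

Final answer: 4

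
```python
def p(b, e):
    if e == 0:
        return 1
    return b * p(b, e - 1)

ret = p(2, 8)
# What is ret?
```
Call trace:
p(b=2, e=8)
  p(b=2, e=7)
    p(b=2, e=6)
      p(b=2, e=5)
        p(b=2, e=4)
          p(b=2, e=3)
            p(b=2, e=2)
              p(b=2, e=1)
                p(b=2, e=0)
                -> return 1
              -> return 2
            -> return 4
          -> return 8
        -> return 16
      -> return 32
    -> return 64
  -> return 128
-> return 256

Final answer: 256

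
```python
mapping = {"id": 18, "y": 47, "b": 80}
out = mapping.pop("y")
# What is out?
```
Trace:
  mapping={'id': 18, 'y': 47, 'b': 80}
  mapping={'id': 18, 'b': 80}, out=47

Final answer: 47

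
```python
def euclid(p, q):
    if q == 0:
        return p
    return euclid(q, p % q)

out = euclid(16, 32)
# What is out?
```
Call trace:
euclid(p=16, q=32)
  euclid(p=32, q=16)
    euclid(p=16, q=0)
    -> return 16
  -> return 16
-> return 16

Final answer: 16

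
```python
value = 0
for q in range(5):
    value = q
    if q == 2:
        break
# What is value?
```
Trace:
  value=0
  value=0, q=0
  value=1, q=1
  value=2, q=2

Final answer: 2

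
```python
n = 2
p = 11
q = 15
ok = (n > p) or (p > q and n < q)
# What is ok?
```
Trace:
  n=2
  n=2, p=11
  n=2, p=11, q=15
  n=2, p=11, q=15, ok=False

Final answer: False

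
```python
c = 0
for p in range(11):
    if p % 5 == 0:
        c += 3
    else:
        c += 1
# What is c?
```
Trace:
  c=0
  c=3, p=0
  c=4, p=1
  c=5, p=2
  c=6, p=3
  c=7, p=4
  c=10, p=5
  c=11, p=6
  c=12, p=7
  c=13, p=8
  c=14, p=9
  c=17, p=10

Final answer: 17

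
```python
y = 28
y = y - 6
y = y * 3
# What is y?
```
Trace:
  y=28
  y=22
  y=66

Final answer: 66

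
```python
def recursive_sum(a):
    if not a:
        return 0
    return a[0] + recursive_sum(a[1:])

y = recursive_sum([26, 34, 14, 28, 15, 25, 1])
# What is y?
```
Call trace:
recursive_sum(a=[26, 34, 14, 28, 15, 25, 1])
  recursive_sum(a=[34, 14, 28, 15, 25, 1])
    recursive_sum(a=[14, 28, 15, 25, 1])
      recursive_sum(a=[28, 15, 25, 1])
        recursive_sum(a=[15, 25, 1])
          recursive_sum(a=[25, 1])
            recursive_sum(a=[1])
              recursive_sum(a=[])
              -> return 0
            -> return 1
          -> return 26
        -> return 41
      -> return 69
    -> return 83
  -> return 117
-> return 143

Final answer: 143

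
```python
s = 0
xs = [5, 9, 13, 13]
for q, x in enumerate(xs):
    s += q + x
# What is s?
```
Trace:
  s=0
  s=5, q=0, x=5
  s=15, q=1, x=9
  s=30, q=2, x=13
  s=46, q=3, x=13

Final answer: 46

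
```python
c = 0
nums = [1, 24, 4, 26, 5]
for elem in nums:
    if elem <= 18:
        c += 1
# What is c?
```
Trace:
  c=0
  c=1, elem=1
  c=1, elem=24
  c=2, elem=4
  c=2, elem=26
  c=3, elem=5

Final answer: 3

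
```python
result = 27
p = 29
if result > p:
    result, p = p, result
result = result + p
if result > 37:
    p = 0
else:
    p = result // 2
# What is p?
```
Trace:
  result=27
  result=27, p=29
  result=27, p=29
  result=56, p=29
  result=56, p=0

Final answer: 0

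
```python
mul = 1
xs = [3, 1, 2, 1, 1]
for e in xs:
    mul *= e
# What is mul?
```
Trace:
  mul=1
  mul=3, e=3
  mul=3, e=1
  mul=6, e=2
  mul=6, e=1
  mul=6, e=1

Final answer: 6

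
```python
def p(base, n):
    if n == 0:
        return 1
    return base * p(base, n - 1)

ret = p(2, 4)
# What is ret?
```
Call trace:
p(base=2, n=4)
  p(base=2, n=3)
    p(base=2, n=2)
      p(base=2, n=1)
        p(base=2, n=0)
        -> return 1
      -> return 2
    -> return 4
  -> return 8
-> return 16

Final answer: 16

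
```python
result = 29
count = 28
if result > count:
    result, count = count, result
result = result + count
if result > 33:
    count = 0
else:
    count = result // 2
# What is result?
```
Trace:
  result=29
  result=29, count=28
  result=28, count=29
  result=57, count=29
  result=57, count=0

Final answer: 57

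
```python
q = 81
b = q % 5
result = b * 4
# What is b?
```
Trace:
  q=81
  q=81, b=1
  q=81, b=1, result=4

Final answer: 1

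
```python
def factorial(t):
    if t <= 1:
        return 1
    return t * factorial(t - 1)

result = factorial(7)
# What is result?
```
Call trace:
factorial(t=7)
  factorial(t=6)
    factorial(t=5)
      factorial(t=4)
        factorial(t=3)
          factorial(t=2)
            factorial(t=1)
            -> return 1
          -> return 2
        -> return 6
      -> return 24
    -> return 120
  -> return 720
-> return 5040

Final answer: 5040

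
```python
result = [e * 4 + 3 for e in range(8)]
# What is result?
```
Trace:
  e=0
  e=1
  e=2
  e=3
  e=4
  e=5
  e=6
  e=7
  result=[3, 7, 11, 15, 19, 23, 27, 31]

Final answer: [3, 7, 11, 15, 19, 23, 27, 31]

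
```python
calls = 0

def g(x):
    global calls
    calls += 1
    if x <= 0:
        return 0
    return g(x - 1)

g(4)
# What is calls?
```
Call trace:
g(x=4)
  g(x=3)
    g(x=2)
      g(x=1)
        g(x=0)
        -> return 0
      -> return 0
    -> return 0
  -> return 0
-> return 0

calls is incremented once per call. g is entered once for each x = 4, 3, 2, 1, 0 (the x <= 0 call returns without recursing), i.e. 4 + 1 calls.
calls = 5

Final answer: 5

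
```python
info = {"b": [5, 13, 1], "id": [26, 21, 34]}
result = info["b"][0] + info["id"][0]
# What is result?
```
Trace:
  info={'b': [5, 13, 1], 'id': [26, 21, 34]}
  info={'b': [5, 13, 1], 'id': [26, 21, 34]}, result=31

Final answer: 31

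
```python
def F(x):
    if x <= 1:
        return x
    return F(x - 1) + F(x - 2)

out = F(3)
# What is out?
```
Call trace:
F(x=3)
  F(x=2)
    F(x=1)
    -> return 1
    F(x=0)
    -> return 0
  -> return 1
  F(x=1)
  -> return 1
-> return 2

Final answer: 2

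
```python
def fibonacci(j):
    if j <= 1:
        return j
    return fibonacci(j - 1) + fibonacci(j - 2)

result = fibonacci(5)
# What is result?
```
Call trace (a repeated sub-call is expanded the first time; later identical calls just restate its return value):
fibonacci(j=5)
  fibonacci(j=4)
    fibonacci(j=3)
      fibonacci(j=2)
        fibonacci(j=1)
        -> return 1
        fibonacci(j=0)
        -> return 0
      -> return 1
      fibonacci(j=1)
      -> return 1
    -> return 2
    fibonacci(j=2) -> return 1  (same call as traced above)
  -> return 3
  fibonacci(j=3) -> return 2  (same call as traced above)
-> return 5

Final answer: 5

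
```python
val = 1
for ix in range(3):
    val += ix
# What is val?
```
Trace:
  val=1
  val=1, ix=0
  val=2, ix=1
  val=4, ix=2

Final answer: 4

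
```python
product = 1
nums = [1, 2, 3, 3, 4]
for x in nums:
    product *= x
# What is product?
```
Trace:
  product=1
  product=1, x=1
  product=2, x=2
  product=6, x=3
  product=18, x=3
  product=72, x=4

Final answer: 72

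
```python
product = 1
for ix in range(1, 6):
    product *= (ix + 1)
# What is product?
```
Trace:
  product=1
  product=2, ix=1
  product=6, ix=2
  product=24, ix=3
  product=120, ix=4
  product=720, ix=5

Final answer: 720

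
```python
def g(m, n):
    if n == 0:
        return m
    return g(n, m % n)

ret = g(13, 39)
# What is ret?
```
Call trace:
g(m=13, n=39)
  g(m=39, n=13)
    g(m=13, n=0)
    -> return 13
  -> return 13
-> return 13

Final answer: 13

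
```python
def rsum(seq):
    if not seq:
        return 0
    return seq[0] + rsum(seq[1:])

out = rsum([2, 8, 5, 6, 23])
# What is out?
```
Call trace:
rsum(seq=[2, 8, 5, 6, 23])
  rsum(seq=[8, 5, 6, 23])
    rsum(seq=[5, 6, 23])
      rsum(seq=[6, 23])
        rsum(seq=[23])
          rsum(seq=[])
          -> return 0
        -> return 23
      -> return 29
    -> return 34
  -> return 42
-> return 44

Final answer: 44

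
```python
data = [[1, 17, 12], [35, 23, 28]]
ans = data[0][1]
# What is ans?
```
Trace:
  data=[[1, 17, 12], [35, 23, 28]]
  data=[[1, 17, 12], [35, 23, 28]], ans=17

Final answer: 17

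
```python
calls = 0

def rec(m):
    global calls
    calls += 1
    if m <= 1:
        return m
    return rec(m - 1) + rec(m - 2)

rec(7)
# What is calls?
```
Call trace (a repeated sub-call is expanded the first time; later identical calls just restate its return value):
rec(m=7)
  rec(m=6)
    rec(m=5)
      rec(m=4)
        rec(m=3)
          rec(m=2)
            rec(m=1)
            -> return 1
            rec(m=0)
            -> return 0
          -> return 1
          rec(m=1)
          -> return 1
        -> return 2
        rec(m=2) -> return 1  (same call as traced above)
      -> return 3
      rec(m=3) -> return 2  (same call as traced above)
    -> return 5
    rec(m=4) -> return 3  (same call as traced above)
  -> return 8
  rec(m=5) -> return 5  (same call as traced above)
-> return 13

calls is incremented once per call, so count the calls in each subtree. Let C(m) = number of calls made by rec(m).
C(0) = C(1) = 1 (base case, no recursion); C(m) = 1 + C(m - 1) + C(m - 2) otherwise.
C(2) = 1 + C(1) + C(0) = 1 + 1 + 1 = 3
C(3) = 1 + C(2) + C(1) = 1 + 3 + 1 = 5
C(4) = 1 + C(3) + C(2) = 1 + 5 + 3 = 9
C(5) = 1 + C(4) + C(3) = 1 + 9 + 5 = 15
C(6) = 1 + C(5) + C(4) = 1 + 15 + 9 = 25
C(7) = 1 + C(6) + C(5) = 1 + 25 + 15 = 41
calls = C(7) = 41

Final answer: 41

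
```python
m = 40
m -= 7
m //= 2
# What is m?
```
Trace:
  m=40
  m=33
  m=16

Final answer: 16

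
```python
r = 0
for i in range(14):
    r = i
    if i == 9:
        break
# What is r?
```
Trace:
  r=0
  r=0, i=0
  r=1, i=1
  r=2, i=2
  r=3, i=3
  r=4, i=4
  r=5, i=5
  r=6, i=6
  r=7, i=7
  r=8, i=8
  r=9, i=9

Final answer: 9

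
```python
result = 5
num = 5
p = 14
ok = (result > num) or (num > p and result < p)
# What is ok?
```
Trace:
  result=5
  result=5, num=5
  result=5, num=5, p=14
  result=5, num=5, p=14, ok=False

Final answer: False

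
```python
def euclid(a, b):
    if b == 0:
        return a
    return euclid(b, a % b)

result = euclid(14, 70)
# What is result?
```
Call trace:
euclid(a=14, b=70)
  euclid(a=70, b=14)
    euclid(a=14, b=0)
    -> return 14
  -> return 14
-> return 14

Final answer: 14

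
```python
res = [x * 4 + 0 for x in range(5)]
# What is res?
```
Trace:
  x=0
  x=1
  x=2
  x=3
  x=4
  res=[0, 4, 8, 12, 16]

Final answer: [0, 4, 8, 12, 16]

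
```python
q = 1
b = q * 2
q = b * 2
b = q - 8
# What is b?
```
Trace:
  q=1
  q=1, b=2
  q=4, b=2
  q=4, b=-4

Final answer: -4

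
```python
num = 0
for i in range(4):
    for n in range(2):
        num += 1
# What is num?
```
Trace:
  num=0
  num=1, i=0, n=0
  num=2, i=0, n=1
  num=3, i=1, n=0
  num=4, i=1, n=1
  num=5, i=2, n=0
  num=6, i=2, n=1
  num=7, i=3, n=0
  num=8, i=3, n=1

Final answer: 8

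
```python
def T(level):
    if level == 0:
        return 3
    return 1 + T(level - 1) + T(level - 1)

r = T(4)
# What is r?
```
Call trace (a repeated sub-call is expanded the first time; later identical calls just restate its return value):
T(level=4)
  T(level=3)
    T(level=2)
      T(level=1)
        T(level=0)
        -> return 3
        T(level=0)
        -> return 3
      -> return 7
      T(level=1) -> return 7  (same call as traced above)
    -> return 15
    T(level=2) -> return 15  (same call as traced above)
  -> return 31
  T(level=3) -> return 31  (same call as traced above)
-> return 63

Final answer: 63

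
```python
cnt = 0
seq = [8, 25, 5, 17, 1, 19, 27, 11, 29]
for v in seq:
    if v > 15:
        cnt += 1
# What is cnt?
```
Trace:
  cnt=0
  cnt=0, v=8
  cnt=1, v=25
  cnt=1, v=5
  cnt=2, v=17
  cnt=2, v=1
  cnt=3, v=19
  cnt=4, v=27
  cnt=4, v=11
  cnt=5, v=29

Final answer: 5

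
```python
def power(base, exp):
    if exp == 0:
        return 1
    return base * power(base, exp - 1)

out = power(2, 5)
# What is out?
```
Call trace:
power(base=2, exp=5)
  power(base=2, exp=4)
    power(base=2, exp=3)
      power(base=2, exp=2)
        power(base=2, exp=1)
          power(base=2, exp=0)
          -> return 1
        -> return 2
      -> return 4
    -> return 8
  -> return 16
-> return 32

Final answer: 32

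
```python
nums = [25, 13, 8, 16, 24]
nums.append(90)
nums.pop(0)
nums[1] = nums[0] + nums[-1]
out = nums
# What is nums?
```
Trace:
  nums=[25, 13, 8, 16, 24]
  nums=[25, 13, 8, 16, 24, 90]
  nums=[13, 8, 16, 24, 90]
  nums=[13, 103, 16, 24, 90]
  nums=[13, 103, 16, 24, 90], out=[13, 103, 16, 24, 90]

Final answer: [13, 103, 16, 24, 90]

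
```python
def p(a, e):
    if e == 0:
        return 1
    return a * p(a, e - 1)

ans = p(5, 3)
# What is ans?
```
Call trace:
p(a=5, e=3)
  p(a=5, e=2)
    p(a=5, e=1)
      p(a=5, e=0)
      -> return 1
    -> return 5
  -> return 25
-> return 125

Final answer: 125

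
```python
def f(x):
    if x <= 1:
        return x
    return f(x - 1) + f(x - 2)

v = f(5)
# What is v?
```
Call trace (a repeated sub-call is expanded the first time; later identical calls just restate its return value):
f(x=5)
  f(x=4)
    f(x=3)
      f(x=2)
        f(x=1)
        -> return 1
        f(x=0)
        -> return 0
      -> return 1
      f(x=1)
      -> return 1
    -> return 2
    f(x=2) -> return 1  (same call as traced above)
  -> return 3
  f(x=3) -> return 2  (same call as traced above)
-> return 5

Final answer: 5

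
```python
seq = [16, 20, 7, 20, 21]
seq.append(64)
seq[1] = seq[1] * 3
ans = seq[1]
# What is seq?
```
Trace:
  seq=[16, 20, 7, 20, 21]
  seq=[16, 20, 7, 20, 21, 64]
  seq=[16, 60, 7, 20, 21, 64]
  seq=[16, 60, 7, 20, 21, 64], ans=60

Final answer: [16, 60, 7, 20, 21, 64]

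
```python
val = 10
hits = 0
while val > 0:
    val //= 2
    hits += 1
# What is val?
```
Trace:
  val=10
  val=10, hits=0
  val=5, hits=1
  val=2, hits=2
  val=1, hits=3
  val=0, hits=4

Final answer: 0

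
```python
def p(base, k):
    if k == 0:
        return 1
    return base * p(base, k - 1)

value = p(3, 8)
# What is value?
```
Call trace:
p(base=3, k=8)
  p(base=3, k=7)
    p(base=3, k=6)
      p(base=3, k=5)
        p(base=3, k=4)
          p(base=3, k=3)
            p(base=3, k=2)
              p(base=3, k=1)
                p(base=3, k=0)
                -> return 1
              -> return 3
            -> return 9
          -> return 27
        -> return 81
      -> return 243
    -> return 729
  -> return 2187
-> return 6561

Final answer: 6561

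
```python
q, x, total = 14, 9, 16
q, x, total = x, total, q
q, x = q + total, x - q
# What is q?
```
Trace:
  q=14, x=9, total=16
  q=9, x=16, total=14
  q=23, x=7, total=14

Final answer: 23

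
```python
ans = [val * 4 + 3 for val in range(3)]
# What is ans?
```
Trace:
  val=0
  val=1
  val=2
  ans=[3, 7, 11]

Final answer: [3, 7, 11]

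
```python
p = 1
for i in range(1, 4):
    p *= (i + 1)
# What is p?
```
Trace:
  p=1
  p=2, i=1
  p=6, i=2
  p=24, i=3

Final answer: 24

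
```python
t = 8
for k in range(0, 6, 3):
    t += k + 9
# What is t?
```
Trace:
  t=8
  t=17, k=0
  t=29, k=3

Final answer: 29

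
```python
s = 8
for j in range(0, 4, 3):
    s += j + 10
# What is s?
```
Trace:
  s=8
  s=18, j=0
  s=31, j=3

Final answer: 31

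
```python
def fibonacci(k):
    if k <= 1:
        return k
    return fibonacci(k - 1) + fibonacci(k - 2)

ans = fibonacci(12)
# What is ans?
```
Call trace (a repeated sub-call is expanded the first time; later identical calls just restate its return value):
fibonacci(k=12)
  fibonacci(k=11)
    fibonacci(k=10)
      fibonacci(k=9)
        fibonacci(k=8)
          fibonacci(k=7)
            fibonacci(k=6)
              fibonacci(k=5)
                fibonacci(k=4)
                  fibonacci(k=3)
                    fibonacci(k=2)
                      fibonacci(k=1)
                      -> return 1
                      fibonacci(k=0)
                      -> return 0
                    -> return 1
                    fibonacci(k=1)
                    -> return 1
                  -> return 2
                  fibonacci(k=2) -> return 1  (same call as traced above)
                -> return 3
                fibonacci(k=3) -> return 2  (same call as traced above)
              -> return 5
              fibonacci(k=4) -> return 3  (same call as traced above)
            -> return 8
            fibonacci(k=5) -> return 5  (same call as traced above)
          -> return 13
          fibonacci(k=6) -> return 8  (same call as traced above)
        -> return 21
        fibonacci(k=7) -> return 13  (same call as traced above)
      -> return 34
      fibonacci(k=8) -> return 21  (same call as traced above)
    -> return 55
    fibonacci(k=9) -> return 34  (same call as traced above)
  -> return 89
  fibonacci(k=10) -> return 55  (same call as traced above)
-> return 144

Final answer: 144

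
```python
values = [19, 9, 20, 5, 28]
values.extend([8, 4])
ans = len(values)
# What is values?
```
Trace:
  values=[19, 9, 20, 5, 28]
  values=[19, 9, 20, 5, 28, 8, 4]
  values=[19, 9, 20, 5, 28, 8, 4], ans=7

Final answer: [19, 9, 20, 5, 28, 8, 4]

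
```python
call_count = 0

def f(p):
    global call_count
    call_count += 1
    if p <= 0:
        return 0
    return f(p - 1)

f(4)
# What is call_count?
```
Call trace:
f(p=4)
  f(p=3)
    f(p=2)
      f(p=1)
        f(p=0)
        -> return 0
      -> return 0
    -> return 0
  -> return 0
-> return 0

call_count is incremented once per call. f is entered once for each p = 4, 3, 2, 1, 0 (the p <= 0 call returns without recursing), i.e. 4 + 1 calls.
call_count = 5

Final answer: 5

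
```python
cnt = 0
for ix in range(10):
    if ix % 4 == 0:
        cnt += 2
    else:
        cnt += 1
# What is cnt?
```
Trace:
  cnt=0
  cnt=2, ix=0
  cnt=3, ix=1
  cnt=4, ix=2
  cnt=5, ix=3
  cnt=7, ix=4
  cnt=8, ix=5
  cnt=9, ix=6
  cnt=10, ix=7
  cnt=12, ix=8
  cnt=13, ix=9

Final answer: 13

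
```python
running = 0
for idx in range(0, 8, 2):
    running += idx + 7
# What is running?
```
Trace:
  running=0
  running=7, idx=0
  running=16, idx=2
  running=27, idx=4
  running=40, idx=6

Final answer: 40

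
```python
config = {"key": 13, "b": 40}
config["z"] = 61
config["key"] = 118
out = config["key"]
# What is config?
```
Trace:
  config={'key': 13, 'b': 40}
  config={'key': 13, 'b': 40, 'z': 61}
  config={'key': 118, 'b': 40, 'z': 61}
  config={'key': 118, 'b': 40, 'z': 61}, out=118

Final answer: {'key': 118, 'b': 40, 'z': 61}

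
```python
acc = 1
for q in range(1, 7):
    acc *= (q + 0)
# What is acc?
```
Trace:
  acc=1
  acc=1, q=1
  acc=2, q=2
  acc=6, q=3
  acc=24, q=4
  acc=120, q=5
  acc=720, q=6

Final answer: 720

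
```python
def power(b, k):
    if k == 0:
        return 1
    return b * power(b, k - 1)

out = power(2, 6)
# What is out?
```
Call trace:
power(b=2, k=6)
  power(b=2, k=5)
    power(b=2, k=4)
      power(b=2, k=3)
        power(b=2, k=2)
          power(b=2, k=1)
            power(b=2, k=0)
            -> return 1
          -> return 2
        -> return 4
      -> return 8
    -> return 16
  -> return 32
-> return 64

Final answer: 64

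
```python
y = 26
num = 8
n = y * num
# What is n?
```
Trace:
  y=26
  y=26, num=8
  y=26, num=8, n=208

Final answer: 208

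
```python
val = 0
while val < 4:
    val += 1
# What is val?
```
Trace:
  val=0
  val=1
  val=2
  val=3
  val=4

Final answer: 4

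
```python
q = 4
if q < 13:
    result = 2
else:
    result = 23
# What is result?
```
Trace:
  q=4
  q=4, result=2

Final answer: 2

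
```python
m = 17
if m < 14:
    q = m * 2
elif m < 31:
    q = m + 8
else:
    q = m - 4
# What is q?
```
Trace:
  m=17
  m=17, q=25

Final answer: 25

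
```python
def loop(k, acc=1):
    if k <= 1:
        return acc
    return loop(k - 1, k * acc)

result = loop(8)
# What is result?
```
Call trace:
loop(k=8, acc=1)
  loop(k=7, acc=8)
    loop(k=6, acc=56)
      loop(k=5, acc=336)
        loop(k=4, acc=1680)
          loop(k=3, acc=6720)
            loop(k=2, acc=20160)
              loop(k=1, acc=40320)
              -> return 40320
            -> return 40320
          -> return 40320
        -> return 40320
      -> return 40320
    -> return 40320
  -> return 40320
-> return 40320

Final answer: 40320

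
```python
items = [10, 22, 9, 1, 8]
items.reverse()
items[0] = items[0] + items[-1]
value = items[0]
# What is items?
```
Trace:
  items=[10, 22, 9, 1, 8]
  items=[8, 1, 9, 22, 10]
  items=[18, 1, 9, 22, 10]
  items=[18, 1, 9, 22, 10], value=18

Final answer: [18, 1, 9, 22, 10]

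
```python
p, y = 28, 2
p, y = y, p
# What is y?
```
Trace:
  p=28, y=2
  p=2, y=28

Final answer: 28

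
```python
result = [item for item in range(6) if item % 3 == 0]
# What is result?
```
Trace:
  item=0
  item=1
  item=2
  item=3
  item=4
  item=5
  result=[0, 3]

Final answer: [0, 3]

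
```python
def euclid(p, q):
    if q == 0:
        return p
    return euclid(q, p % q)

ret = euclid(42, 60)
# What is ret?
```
Call trace:
euclid(p=42, q=60)
  euclid(p=60, q=42)
    euclid(p=42, q=18)
      euclid(p=18, q=6)
        euclid(p=6, q=0)
        -> return 6
      -> return 6
    -> return 6
  -> return 6
-> return 6

Final answer: 6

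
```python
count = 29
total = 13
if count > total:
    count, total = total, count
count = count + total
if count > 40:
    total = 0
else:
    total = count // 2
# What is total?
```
Trace:
  count=29
  count=29, total=13
  count=13, total=29
  count=42, total=29
  count=42, total=0

Final answer: 0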